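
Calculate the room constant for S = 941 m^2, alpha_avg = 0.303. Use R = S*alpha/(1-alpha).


R = 941 * 0.303 / (1 - 0.303) = 409.07 m^2


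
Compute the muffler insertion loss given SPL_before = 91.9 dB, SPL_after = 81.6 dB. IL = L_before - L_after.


Insertion loss = SPL without muffler - SPL with muffler
IL = 91.9 - 81.6 = 10.3 dB


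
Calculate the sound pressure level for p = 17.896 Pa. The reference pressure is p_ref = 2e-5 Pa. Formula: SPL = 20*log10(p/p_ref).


p / p_ref = 17.896 / 2e-5 = 894800
SPL = 20 * log10(894800) = 119.03 dB


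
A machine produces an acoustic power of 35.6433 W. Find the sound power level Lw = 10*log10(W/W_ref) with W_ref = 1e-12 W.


W / W_ref = 35.6433 / 1e-12 = 3.56433e+13
Lw = 10 * log10(3.56433e+13) = 135.52 dB


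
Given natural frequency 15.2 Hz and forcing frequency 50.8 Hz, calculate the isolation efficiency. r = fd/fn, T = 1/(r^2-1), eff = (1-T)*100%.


r = 50.8 / 15.2 = 3.34211
r^2 - 1 = 3.34211^2 - 1 = 10.1697
T = 1/10.1697 = 0.0983313
Efficiency = (1 - 0.0983313)*100 = 90.167 %


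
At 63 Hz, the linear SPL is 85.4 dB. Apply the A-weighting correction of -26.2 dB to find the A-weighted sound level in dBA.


A-weighting table: 63 Hz -> -26.2 dB correction
SPL_A = SPL + correction = 85.4 + (-26.2) = 59.2 dBA


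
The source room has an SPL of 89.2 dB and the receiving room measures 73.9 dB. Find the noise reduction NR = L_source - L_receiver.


NR = L_source - L_receiver (difference between source and receiving room levels)
NR = 89.2 - 73.9 = 15.3 dB


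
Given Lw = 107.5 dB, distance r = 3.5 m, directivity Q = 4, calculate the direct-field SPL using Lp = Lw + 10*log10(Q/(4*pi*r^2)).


4*pi*r^2 = 4*pi*3.5^2 = 153.938 m^2
Q / (4*pi*r^2) = 4 / 153.938 = 0.0259845
Lp = 107.5 + 10*log10(0.0259845) = 91.647 dB


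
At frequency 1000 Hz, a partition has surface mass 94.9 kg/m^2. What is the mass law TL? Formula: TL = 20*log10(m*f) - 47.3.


m * f = 94.9 * 1000 = 94900
20*log10(94900) = 99.5453 dB
TL = 99.5453 - 47.3 = 52.245 dB


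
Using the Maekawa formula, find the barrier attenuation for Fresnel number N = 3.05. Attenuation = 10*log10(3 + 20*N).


3 + 20*N = 3 + 20*3.05 = 64
Att = 10*log10(64) = 18.062 dB


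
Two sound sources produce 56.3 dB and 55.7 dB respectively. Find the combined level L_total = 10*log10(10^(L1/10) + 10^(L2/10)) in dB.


10^(56.3/10) = 426580
10^(55.7/10) = 371535
Sum = 426580 + 371535 = 798115
L_total = 10*log10(798115) = 59.021 dB


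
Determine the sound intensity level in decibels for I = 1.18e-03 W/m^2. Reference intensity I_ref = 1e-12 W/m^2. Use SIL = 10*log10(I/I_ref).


I / I_ref = 1.18e-03 / 1e-12 = 1.18e+09
SIL = 10 * log10(1.18e+09) = 90.719 dB


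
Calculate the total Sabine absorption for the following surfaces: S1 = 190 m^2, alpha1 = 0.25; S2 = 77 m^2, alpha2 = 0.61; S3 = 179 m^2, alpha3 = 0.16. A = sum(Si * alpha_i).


190 * 0.25 = 47.5
77 * 0.61 = 46.97
179 * 0.16 = 28.64
A_total = 47.5 + 46.97 + 28.64 = 123.11 m^2


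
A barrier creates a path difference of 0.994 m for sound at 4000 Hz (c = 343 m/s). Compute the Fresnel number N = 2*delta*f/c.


N = 2*delta*f/c = 2*delta/lambda, where lambda = c/f
lambda = 343 / 4000 = 0.08575 m
N = 2 * 0.994 / 0.08575 = 23.184


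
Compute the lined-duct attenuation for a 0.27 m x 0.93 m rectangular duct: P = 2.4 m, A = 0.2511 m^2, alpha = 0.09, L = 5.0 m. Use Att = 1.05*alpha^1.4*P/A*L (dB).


alpha^1.4 = 0.09^1.4 = 0.034351
Attenuation rate = 1.05 * alpha^1.4 * P / A
= 1.05 * 0.034351 * 2.4 / 0.2511 = 0.344741 dB/m
Total Att = 0.344741 * 5.0 = 1.7237 dB


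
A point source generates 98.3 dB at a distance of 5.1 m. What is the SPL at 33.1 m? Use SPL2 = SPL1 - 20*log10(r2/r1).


r2/r1 = 33.1/5.1 = 6.4902
Correction = 20*log10(6.4902) = 16.2452 dB
SPL2 = 98.3 - 16.2452 = 82.055 dB


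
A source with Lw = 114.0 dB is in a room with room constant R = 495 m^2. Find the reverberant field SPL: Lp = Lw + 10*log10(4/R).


4/R = 4/495 = 0.00808081
Lp = 114.0 + 10*log10(0.00808081) = 93.075 dB


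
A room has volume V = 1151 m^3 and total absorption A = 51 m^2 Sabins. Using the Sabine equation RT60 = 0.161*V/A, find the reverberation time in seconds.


RT60 = 0.161 * 1151 / 51 = 3.6335 s


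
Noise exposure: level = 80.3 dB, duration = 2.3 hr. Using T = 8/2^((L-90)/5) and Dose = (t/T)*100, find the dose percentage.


T_allowed = 8 / 2^((80.3 - 90)/5) = 30.6965 hr
Dose = 2.3 / 30.6965 * 100 = 7.4927 %


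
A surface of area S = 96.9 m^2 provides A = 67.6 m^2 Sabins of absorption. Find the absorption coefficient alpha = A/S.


Absorption coefficient = absorbed power / incident power
alpha = A / S = 67.6 / 96.9 = 0.69763


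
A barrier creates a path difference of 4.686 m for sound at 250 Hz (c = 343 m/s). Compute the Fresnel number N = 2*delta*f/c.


N = 2*delta*f/c = 2*delta/lambda, where lambda = c/f
lambda = 343 / 250 = 1.372 m
N = 2 * 4.686 / 1.372 = 6.8309


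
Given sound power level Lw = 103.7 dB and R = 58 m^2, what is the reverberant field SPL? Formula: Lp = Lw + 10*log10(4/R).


4/R = 4/58 = 0.0689655
Lp = 103.7 + 10*log10(0.0689655) = 92.086 dB


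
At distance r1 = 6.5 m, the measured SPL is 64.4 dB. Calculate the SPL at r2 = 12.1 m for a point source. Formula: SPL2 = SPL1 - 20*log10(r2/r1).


r2/r1 = 12.1/6.5 = 1.86154
Correction = 20*log10(1.86154) = 5.39745 dB
SPL2 = 64.4 - 5.39745 = 59.003 dB


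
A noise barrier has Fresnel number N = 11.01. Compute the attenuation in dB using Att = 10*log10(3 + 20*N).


3 + 20*N = 3 + 20*11.01 = 223.2
Att = 10*log10(223.2) = 23.487 dB


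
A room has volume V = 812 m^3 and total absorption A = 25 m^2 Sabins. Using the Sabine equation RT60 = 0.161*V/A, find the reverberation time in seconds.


RT60 = 0.161 * 812 / 25 = 5.2293 s


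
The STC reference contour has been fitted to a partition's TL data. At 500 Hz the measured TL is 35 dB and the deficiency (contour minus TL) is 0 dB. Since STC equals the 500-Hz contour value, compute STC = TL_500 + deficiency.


By ASTM E413, STC = value of the fitted reference contour at 500 Hz.
Contour value at 500 Hz = TL_500 + deficiency = 35 + 0 = 35
STC = 35


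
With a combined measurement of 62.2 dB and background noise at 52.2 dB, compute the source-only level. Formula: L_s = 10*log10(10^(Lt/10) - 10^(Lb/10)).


10^(62.2/10) = 1.65959e+06
10^(52.2/10) = 165959
Difference = 1.65959e+06 - 165959 = 1.49363e+06
L_source = 10*log10(1.49363e+06) = 61.742 dB


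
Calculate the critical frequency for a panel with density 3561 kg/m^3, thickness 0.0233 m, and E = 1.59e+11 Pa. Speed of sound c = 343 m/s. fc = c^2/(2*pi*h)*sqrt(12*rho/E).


12*rho/E = 12*3561/1.59e+11 = 2.68755e-07
sqrt(12*rho/E) = sqrt(2.68755e-07) = 0.000518416
c^2/(2*pi*h) = 343^2/(2*pi*0.0233) = 803623
fc = 803623 * 0.000518416 = 416.61 Hz


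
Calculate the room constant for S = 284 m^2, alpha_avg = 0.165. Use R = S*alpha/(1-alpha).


R = 284 * 0.165 / (1 - 0.165) = 56.12 m^2


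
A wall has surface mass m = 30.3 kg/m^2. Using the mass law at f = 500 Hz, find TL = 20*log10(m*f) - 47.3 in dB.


m * f = 30.3 * 500 = 15150
20*log10(15150) = 83.6083 dB
TL = 83.6083 - 47.3 = 36.308 dB


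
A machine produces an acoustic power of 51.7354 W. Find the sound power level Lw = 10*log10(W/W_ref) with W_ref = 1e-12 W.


W / W_ref = 51.7354 / 1e-12 = 5.17354e+13
Lw = 10 * log10(5.17354e+13) = 137.14 dB


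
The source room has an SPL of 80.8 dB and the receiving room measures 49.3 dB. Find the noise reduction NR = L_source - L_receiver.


NR = L_source - L_receiver (difference between source and receiving room levels)
NR = 80.8 - 49.3 = 31.5 dB


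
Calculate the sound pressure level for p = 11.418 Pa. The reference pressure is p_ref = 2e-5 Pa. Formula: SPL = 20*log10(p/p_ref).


p / p_ref = 11.418 / 2e-5 = 570900
SPL = 20 * log10(570900) = 115.13 dB


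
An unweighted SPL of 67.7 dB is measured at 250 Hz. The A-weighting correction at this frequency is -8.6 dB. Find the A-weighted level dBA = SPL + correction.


A-weighting table: 250 Hz -> -8.6 dB correction
SPL_A = SPL + correction = 67.7 + (-8.6) = 59.1 dBA


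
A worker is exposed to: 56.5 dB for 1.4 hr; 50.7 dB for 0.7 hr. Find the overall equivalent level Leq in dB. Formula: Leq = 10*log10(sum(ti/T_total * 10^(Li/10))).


T_total = 1.4 + 0.7 = 2.1 hr
(1.4/2.1) * 10^(56.5/10) = 297789
(0.7/2.1) * 10^(50.7/10) = 39163.3
Sum = 297789 + 39163.3 = 336952
Leq = 10*log10(336952) = 55.276 dB


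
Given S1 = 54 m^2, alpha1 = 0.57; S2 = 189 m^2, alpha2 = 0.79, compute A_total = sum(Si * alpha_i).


54 * 0.57 = 30.78
189 * 0.79 = 149.31
A_total = 30.78 + 149.31 = 180.09 m^2


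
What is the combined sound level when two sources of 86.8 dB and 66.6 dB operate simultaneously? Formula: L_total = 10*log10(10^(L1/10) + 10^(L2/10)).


10^(86.8/10) = 4.7863e+08
10^(66.6/10) = 4.57088e+06
Sum = 4.7863e+08 + 4.57088e+06 = 4.83201e+08
L_total = 10*log10(4.83201e+08) = 86.841 dB


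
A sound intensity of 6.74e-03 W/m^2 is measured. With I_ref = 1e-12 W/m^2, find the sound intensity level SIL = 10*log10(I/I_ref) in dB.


I / I_ref = 6.74e-03 / 1e-12 = 6.74e+09
SIL = 10 * log10(6.74e+09) = 98.287 dB


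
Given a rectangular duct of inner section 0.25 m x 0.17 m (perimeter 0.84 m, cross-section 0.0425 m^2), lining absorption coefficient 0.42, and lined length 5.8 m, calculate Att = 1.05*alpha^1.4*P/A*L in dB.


alpha^1.4 = 0.42^1.4 = 0.296858
Attenuation rate = 1.05 * alpha^1.4 * P / A
= 1.05 * 0.296858 * 0.84 / 0.0425 = 6.16068 dB/m
Total Att = 6.16068 * 5.8 = 35.732 dB


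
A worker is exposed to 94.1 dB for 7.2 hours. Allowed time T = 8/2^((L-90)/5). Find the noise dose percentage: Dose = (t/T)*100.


T_allowed = 8 / 2^((94.1 - 90)/5) = 4.53154 hr
Dose = 7.2 / 4.53154 * 100 = 158.89 %


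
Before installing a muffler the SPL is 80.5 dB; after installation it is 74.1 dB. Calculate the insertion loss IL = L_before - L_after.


Insertion loss = SPL without muffler - SPL with muffler
IL = 80.5 - 74.1 = 6.4 dB


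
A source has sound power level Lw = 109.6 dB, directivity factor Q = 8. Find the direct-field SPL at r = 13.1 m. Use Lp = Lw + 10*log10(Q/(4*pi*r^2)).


4*pi*r^2 = 4*pi*13.1^2 = 2156.51 m^2
Q / (4*pi*r^2) = 8 / 2156.51 = 0.0037097
Lp = 109.6 + 10*log10(0.0037097) = 85.293 dB


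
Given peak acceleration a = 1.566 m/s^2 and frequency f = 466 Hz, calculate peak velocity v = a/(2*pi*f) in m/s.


omega = 2*pi*f = 2*pi*466 = 2927.96 rad/s
v = a / omega = 1.566 / 2927.96 = 0.00053484 m/s


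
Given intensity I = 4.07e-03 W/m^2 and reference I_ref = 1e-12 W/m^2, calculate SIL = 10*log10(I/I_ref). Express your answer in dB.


I / I_ref = 4.07e-03 / 1e-12 = 4.07e+09
SIL = 10 * log10(4.07e+09) = 96.096 dB


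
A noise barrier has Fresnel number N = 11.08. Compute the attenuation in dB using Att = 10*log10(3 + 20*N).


3 + 20*N = 3 + 20*11.08 = 224.6
Att = 10*log10(224.6) = 23.514 dB


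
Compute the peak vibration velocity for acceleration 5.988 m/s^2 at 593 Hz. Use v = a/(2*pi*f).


omega = 2*pi*f = 2*pi*593 = 3725.93 rad/s
v = a / omega = 5.988 / 3725.93 = 0.0016071 m/s


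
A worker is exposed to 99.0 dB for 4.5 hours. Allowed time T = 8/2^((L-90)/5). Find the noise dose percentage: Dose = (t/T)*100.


T_allowed = 8 / 2^((99.0 - 90)/5) = 2.2974 hr
Dose = 4.5 / 2.2974 * 100 = 195.87 %


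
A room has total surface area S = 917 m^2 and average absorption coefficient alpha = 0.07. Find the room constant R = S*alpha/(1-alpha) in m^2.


R = 917 * 0.07 / (1 - 0.07) = 69.022 m^2


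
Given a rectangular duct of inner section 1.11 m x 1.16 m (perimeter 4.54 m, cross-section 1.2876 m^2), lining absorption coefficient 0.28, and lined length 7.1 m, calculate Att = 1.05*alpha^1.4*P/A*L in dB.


alpha^1.4 = 0.28^1.4 = 0.168276
Attenuation rate = 1.05 * alpha^1.4 * P / A
= 1.05 * 0.168276 * 4.54 / 1.2876 = 0.622998 dB/m
Total Att = 0.622998 * 7.1 = 4.4233 dB


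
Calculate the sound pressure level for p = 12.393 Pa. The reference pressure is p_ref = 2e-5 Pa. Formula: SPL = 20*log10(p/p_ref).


p / p_ref = 12.393 / 2e-5 = 619650
SPL = 20 * log10(619650) = 115.84 dB


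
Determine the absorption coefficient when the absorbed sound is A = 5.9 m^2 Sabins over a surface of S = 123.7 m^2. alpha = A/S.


Absorption coefficient = absorbed power / incident power
alpha = A / S = 5.9 / 123.7 = 0.047696


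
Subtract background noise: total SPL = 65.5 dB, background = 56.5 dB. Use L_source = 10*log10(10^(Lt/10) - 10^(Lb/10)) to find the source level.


10^(65.5/10) = 3.54813e+06
10^(56.5/10) = 446684
Difference = 3.54813e+06 - 446684 = 3.10145e+06
L_source = 10*log10(3.10145e+06) = 64.916 dB


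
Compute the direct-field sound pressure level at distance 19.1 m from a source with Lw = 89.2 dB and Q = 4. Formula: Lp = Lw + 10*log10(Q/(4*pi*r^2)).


4*pi*r^2 = 4*pi*19.1^2 = 4584.34 m^2
Q / (4*pi*r^2) = 4 / 4584.34 = 0.000872536
Lp = 89.2 + 10*log10(0.000872536) = 58.608 dB


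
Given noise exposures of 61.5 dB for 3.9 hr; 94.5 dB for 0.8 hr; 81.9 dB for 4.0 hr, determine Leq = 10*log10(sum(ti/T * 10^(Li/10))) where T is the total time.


T_total = 3.9 + 0.8 + 4.0 = 8.7 hr
(3.9/8.7) * 10^(61.5/10) = 633206
(0.8/8.7) * 10^(94.5/10) = 2.59162e+08
(4.0/8.7) * 10^(81.9/10) = 7.121e+07
Sum = 633206 + 2.59162e+08 + 7.121e+07 = 3.31005e+08
Leq = 10*log10(3.31005e+08) = 85.198 dB


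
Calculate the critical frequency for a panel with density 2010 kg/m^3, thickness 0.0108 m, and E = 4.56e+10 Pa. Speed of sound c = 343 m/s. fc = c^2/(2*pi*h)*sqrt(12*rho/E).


12*rho/E = 12*2010/4.56e+10 = 5.28947e-07
sqrt(12*rho/E) = sqrt(5.28947e-07) = 0.000727287
c^2/(2*pi*h) = 343^2/(2*pi*0.0108) = 1.73374e+06
fc = 1.73374e+06 * 0.000727287 = 1260.9 Hz


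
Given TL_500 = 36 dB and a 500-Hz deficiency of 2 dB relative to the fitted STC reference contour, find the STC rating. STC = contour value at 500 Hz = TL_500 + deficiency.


By ASTM E413, STC = value of the fitted reference contour at 500 Hz.
Contour value at 500 Hz = TL_500 + deficiency = 36 + 2 = 38
STC = 38


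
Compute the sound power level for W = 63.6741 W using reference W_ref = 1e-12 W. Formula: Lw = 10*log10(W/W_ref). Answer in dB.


W / W_ref = 63.6741 / 1e-12 = 6.36741e+13
Lw = 10 * log10(6.36741e+13) = 138.04 dB


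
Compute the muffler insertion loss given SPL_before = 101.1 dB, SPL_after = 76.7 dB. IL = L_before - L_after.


Insertion loss = SPL without muffler - SPL with muffler
IL = 101.1 - 76.7 = 24.4 dB


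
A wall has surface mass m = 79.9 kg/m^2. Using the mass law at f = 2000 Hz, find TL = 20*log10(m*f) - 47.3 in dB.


m * f = 79.9 * 2000 = 159800
20*log10(159800) = 104.072 dB
TL = 104.072 - 47.3 = 56.772 dB


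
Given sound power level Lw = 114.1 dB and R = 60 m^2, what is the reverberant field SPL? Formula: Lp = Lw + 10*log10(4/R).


4/R = 4/60 = 0.0666667
Lp = 114.1 + 10*log10(0.0666667) = 102.34 dB


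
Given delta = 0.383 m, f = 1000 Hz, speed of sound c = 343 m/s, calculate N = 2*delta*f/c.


N = 2*delta*f/c = 2*delta/lambda, where lambda = c/f
lambda = 343 / 1000 = 0.343 m
N = 2 * 0.383 / 0.343 = 2.2332


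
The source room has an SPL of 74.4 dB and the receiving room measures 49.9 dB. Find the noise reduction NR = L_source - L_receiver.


NR = L_source - L_receiver (difference between source and receiving room levels)
NR = 74.4 - 49.9 = 24.5 dB


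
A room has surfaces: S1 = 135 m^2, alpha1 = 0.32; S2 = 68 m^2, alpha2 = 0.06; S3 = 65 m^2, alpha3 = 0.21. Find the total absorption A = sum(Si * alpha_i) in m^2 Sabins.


135 * 0.32 = 43.2
68 * 0.06 = 4.08
65 * 0.21 = 13.65
A_total = 43.2 + 4.08 + 13.65 = 60.93 m^2


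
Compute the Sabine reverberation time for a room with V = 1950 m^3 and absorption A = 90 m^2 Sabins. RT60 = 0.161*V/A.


RT60 = 0.161 * 1950 / 90 = 3.4883 s


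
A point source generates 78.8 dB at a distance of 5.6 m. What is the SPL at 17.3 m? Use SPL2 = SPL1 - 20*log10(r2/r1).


r2/r1 = 17.3/5.6 = 3.08929
Correction = 20*log10(3.08929) = 9.79717 dB
SPL2 = 78.8 - 9.79717 = 69.003 dB


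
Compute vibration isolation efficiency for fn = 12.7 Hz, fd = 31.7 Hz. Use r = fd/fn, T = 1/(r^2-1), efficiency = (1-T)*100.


r = 31.7 / 12.7 = 2.49606
r^2 - 1 = 2.49606^2 - 1 = 5.23032
T = 1/5.23032 = 0.191193
Efficiency = (1 - 0.191193)*100 = 80.881 %


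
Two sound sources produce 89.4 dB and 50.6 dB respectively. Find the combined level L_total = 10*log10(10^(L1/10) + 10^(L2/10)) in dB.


10^(89.4/10) = 8.70964e+08
10^(50.6/10) = 114815
Sum = 8.70964e+08 + 114815 = 8.71079e+08
L_total = 10*log10(8.71079e+08) = 89.401 dB


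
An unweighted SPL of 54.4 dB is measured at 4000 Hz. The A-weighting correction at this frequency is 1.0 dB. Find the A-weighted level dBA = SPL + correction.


A-weighting table: 4000 Hz -> 1.0 dB correction
SPL_A = SPL + correction = 54.4 + (1.0) = 55.4 dBA


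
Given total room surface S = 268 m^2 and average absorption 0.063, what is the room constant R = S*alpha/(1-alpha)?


R = 268 * 0.063 / (1 - 0.063) = 18.019 m^2


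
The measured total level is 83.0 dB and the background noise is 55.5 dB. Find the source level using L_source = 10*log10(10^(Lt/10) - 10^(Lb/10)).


10^(83.0/10) = 1.99526e+08
10^(55.5/10) = 354813
Difference = 1.99526e+08 - 354813 = 1.99171e+08
L_source = 10*log10(1.99171e+08) = 82.992 dB


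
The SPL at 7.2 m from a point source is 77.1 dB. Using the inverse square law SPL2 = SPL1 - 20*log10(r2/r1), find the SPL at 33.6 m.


r2/r1 = 33.6/7.2 = 4.66667
Correction = 20*log10(4.66667) = 13.3801 dB
SPL2 = 77.1 - 13.3801 = 63.72 dB


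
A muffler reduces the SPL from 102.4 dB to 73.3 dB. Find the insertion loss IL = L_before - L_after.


Insertion loss = SPL without muffler - SPL with muffler
IL = 102.4 - 73.3 = 29.1 dB


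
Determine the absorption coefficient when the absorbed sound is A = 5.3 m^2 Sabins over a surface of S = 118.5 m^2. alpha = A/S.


Absorption coefficient = absorbed power / incident power
alpha = A / S = 5.3 / 118.5 = 0.044726


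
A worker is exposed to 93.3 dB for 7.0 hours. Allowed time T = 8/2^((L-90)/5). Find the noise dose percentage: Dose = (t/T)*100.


T_allowed = 8 / 2^((93.3 - 90)/5) = 5.06303 hr
Dose = 7.0 / 5.06303 * 100 = 138.26 %


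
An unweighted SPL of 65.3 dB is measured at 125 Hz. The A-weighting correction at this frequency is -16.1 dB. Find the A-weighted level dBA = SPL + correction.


A-weighting table: 125 Hz -> -16.1 dB correction
SPL_A = SPL + correction = 65.3 + (-16.1) = 49.2 dBA


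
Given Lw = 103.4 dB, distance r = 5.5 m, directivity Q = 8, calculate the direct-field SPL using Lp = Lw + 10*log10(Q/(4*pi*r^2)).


4*pi*r^2 = 4*pi*5.5^2 = 380.133 m^2
Q / (4*pi*r^2) = 8 / 380.133 = 0.0210453
Lp = 103.4 + 10*log10(0.0210453) = 86.632 dB


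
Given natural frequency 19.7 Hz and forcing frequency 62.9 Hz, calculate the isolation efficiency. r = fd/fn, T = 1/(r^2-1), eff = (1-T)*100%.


r = 62.9 / 19.7 = 3.19289
r^2 - 1 = 3.19289^2 - 1 = 9.19455
T = 1/9.19455 = 0.10876
Efficiency = (1 - 0.10876)*100 = 89.124 %


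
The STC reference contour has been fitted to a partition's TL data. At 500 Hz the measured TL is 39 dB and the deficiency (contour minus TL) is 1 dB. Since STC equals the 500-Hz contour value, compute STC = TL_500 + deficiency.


By ASTM E413, STC = value of the fitted reference contour at 500 Hz.
Contour value at 500 Hz = TL_500 + deficiency = 39 + 1 = 40
STC = 40


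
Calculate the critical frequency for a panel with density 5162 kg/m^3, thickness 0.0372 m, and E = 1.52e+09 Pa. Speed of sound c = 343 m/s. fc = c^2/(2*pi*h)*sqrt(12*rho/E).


12*rho/E = 12*5162/1.52e+09 = 4.07526e-05
sqrt(12*rho/E) = sqrt(4.07526e-05) = 0.00638378
c^2/(2*pi*h) = 343^2/(2*pi*0.0372) = 503345
fc = 503345 * 0.00638378 = 3213.2 Hz


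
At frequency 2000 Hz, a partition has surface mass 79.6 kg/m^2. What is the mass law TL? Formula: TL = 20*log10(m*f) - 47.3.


m * f = 79.6 * 2000 = 159200
20*log10(159200) = 104.039 dB
TL = 104.039 - 47.3 = 56.739 dB


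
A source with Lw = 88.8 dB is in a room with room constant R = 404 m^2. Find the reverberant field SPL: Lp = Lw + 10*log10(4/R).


4/R = 4/404 = 0.00990099
Lp = 88.8 + 10*log10(0.00990099) = 68.757 dB


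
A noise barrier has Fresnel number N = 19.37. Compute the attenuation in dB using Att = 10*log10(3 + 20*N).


3 + 20*N = 3 + 20*19.37 = 390.4
Att = 10*log10(390.4) = 25.915 dB


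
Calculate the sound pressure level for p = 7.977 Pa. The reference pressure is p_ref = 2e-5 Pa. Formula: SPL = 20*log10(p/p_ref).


p / p_ref = 7.977 / 2e-5 = 398850
SPL = 20 * log10(398850) = 112.02 dB


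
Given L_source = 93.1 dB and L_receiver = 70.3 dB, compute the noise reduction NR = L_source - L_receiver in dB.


NR = L_source - L_receiver (difference between source and receiving room levels)
NR = 93.1 - 70.3 = 22.8 dB


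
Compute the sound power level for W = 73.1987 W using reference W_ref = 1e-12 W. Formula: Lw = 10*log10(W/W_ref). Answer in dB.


W / W_ref = 73.1987 / 1e-12 = 7.31987e+13
Lw = 10 * log10(7.31987e+13) = 138.65 dB


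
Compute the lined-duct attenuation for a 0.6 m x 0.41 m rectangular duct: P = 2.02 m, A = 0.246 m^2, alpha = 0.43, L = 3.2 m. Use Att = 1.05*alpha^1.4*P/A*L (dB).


alpha^1.4 = 0.43^1.4 = 0.3068
Attenuation rate = 1.05 * alpha^1.4 * P / A
= 1.05 * 0.3068 * 2.02 / 0.246 = 2.64521 dB/m
Total Att = 2.64521 * 3.2 = 8.4647 dB


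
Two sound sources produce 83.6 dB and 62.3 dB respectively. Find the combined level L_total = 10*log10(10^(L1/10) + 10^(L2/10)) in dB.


10^(83.6/10) = 2.29087e+08
10^(62.3/10) = 1.69824e+06
Sum = 2.29087e+08 + 1.69824e+06 = 2.30785e+08
L_total = 10*log10(2.30785e+08) = 83.632 dB


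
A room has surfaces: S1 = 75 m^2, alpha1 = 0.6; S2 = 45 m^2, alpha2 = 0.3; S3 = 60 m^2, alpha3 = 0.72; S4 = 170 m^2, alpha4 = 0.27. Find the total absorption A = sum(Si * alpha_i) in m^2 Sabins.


75 * 0.6 = 45
45 * 0.3 = 13.5
60 * 0.72 = 43.2
170 * 0.27 = 45.9
A_total = 45 + 13.5 + 43.2 + 45.9 = 147.6 m^2


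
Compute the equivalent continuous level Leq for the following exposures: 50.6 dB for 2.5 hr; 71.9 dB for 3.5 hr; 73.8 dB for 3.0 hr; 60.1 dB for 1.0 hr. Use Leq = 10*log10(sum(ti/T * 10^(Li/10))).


T_total = 2.5 + 3.5 + 3.0 + 1.0 = 10.0 hr
(2.5/10.0) * 10^(50.6/10) = 28703.8
(3.5/10.0) * 10^(71.9/10) = 5.42086e+06
(3.0/10.0) * 10^(73.8/10) = 7.1965e+06
(1.0/10.0) * 10^(60.1/10) = 102329
Sum = 28703.8 + 5.42086e+06 + 7.1965e+06 + 102329 = 1.27484e+07
Leq = 10*log10(1.27484e+07) = 71.055 dB


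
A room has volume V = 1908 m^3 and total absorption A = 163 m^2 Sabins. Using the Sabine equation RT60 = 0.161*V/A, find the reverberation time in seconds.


RT60 = 0.161 * 1908 / 163 = 1.8846 s


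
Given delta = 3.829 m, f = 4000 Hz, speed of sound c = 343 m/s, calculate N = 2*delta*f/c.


N = 2*delta*f/c = 2*delta/lambda, where lambda = c/f
lambda = 343 / 4000 = 0.08575 m
N = 2 * 3.829 / 0.08575 = 89.306


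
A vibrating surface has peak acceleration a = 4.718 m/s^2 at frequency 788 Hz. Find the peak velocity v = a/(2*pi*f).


omega = 2*pi*f = 2*pi*788 = 4951.15 rad/s
v = a / omega = 4.718 / 4951.15 = 0.00095291 m/s


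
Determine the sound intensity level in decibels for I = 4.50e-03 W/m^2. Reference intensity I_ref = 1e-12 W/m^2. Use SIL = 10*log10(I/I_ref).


I / I_ref = 4.50e-03 / 1e-12 = 4.5e+09
SIL = 10 * log10(4.5e+09) = 96.532 dB


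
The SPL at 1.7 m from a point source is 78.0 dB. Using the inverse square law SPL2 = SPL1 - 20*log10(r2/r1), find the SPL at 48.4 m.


r2/r1 = 48.4/1.7 = 28.4706
Correction = 20*log10(28.4706) = 29.0879 dB
SPL2 = 78.0 - 29.0879 = 48.912 dB


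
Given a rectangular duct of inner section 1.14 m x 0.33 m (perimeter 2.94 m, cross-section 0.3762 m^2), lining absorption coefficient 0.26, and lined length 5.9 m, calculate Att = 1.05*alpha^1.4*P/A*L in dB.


alpha^1.4 = 0.26^1.4 = 0.151692
Attenuation rate = 1.05 * alpha^1.4 * P / A
= 1.05 * 0.151692 * 2.94 / 0.3762 = 1.24475 dB/m
Total Att = 1.24475 * 5.9 = 7.344 dB


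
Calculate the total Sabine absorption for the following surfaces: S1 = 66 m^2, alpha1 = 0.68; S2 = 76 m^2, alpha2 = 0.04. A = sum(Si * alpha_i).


66 * 0.68 = 44.88
76 * 0.04 = 3.04
A_total = 44.88 + 3.04 = 47.92 m^2


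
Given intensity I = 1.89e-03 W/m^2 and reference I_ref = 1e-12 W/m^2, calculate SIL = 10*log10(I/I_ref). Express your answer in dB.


I / I_ref = 1.89e-03 / 1e-12 = 1.89e+09
SIL = 10 * log10(1.89e+09) = 92.765 dB


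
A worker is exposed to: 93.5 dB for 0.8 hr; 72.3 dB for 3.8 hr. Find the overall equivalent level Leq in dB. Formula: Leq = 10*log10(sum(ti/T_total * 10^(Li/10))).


T_total = 0.8 + 3.8 = 4.6 hr
(0.8/4.6) * 10^(93.5/10) = 3.89343e+08
(3.8/4.6) * 10^(72.3/10) = 1.4029e+07
Sum = 3.89343e+08 + 1.4029e+07 = 4.03372e+08
Leq = 10*log10(4.03372e+08) = 86.057 dB


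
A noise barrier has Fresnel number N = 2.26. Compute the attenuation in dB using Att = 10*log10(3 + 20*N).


3 + 20*N = 3 + 20*2.26 = 48.2
Att = 10*log10(48.2) = 16.83 dB


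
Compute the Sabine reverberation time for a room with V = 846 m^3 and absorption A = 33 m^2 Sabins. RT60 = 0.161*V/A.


RT60 = 0.161 * 846 / 33 = 4.1275 s


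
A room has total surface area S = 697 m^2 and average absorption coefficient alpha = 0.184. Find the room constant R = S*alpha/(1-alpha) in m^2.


R = 697 * 0.184 / (1 - 0.184) = 157.17 m^2


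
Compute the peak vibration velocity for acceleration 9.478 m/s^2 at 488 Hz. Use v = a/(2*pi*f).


omega = 2*pi*f = 2*pi*488 = 3066.19 rad/s
v = a / omega = 9.478 / 3066.19 = 0.0030911 m/s


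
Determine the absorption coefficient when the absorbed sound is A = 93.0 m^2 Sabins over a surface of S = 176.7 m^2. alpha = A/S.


Absorption coefficient = absorbed power / incident power
alpha = A / S = 93.0 / 176.7 = 0.52632


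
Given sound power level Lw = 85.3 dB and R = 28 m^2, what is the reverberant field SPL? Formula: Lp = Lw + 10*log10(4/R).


4/R = 4/28 = 0.142857
Lp = 85.3 + 10*log10(0.142857) = 76.849 dB


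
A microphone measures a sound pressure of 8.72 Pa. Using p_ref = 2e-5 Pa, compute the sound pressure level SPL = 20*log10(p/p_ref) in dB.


p / p_ref = 8.72 / 2e-5 = 436000
SPL = 20 * log10(436000) = 112.79 dB


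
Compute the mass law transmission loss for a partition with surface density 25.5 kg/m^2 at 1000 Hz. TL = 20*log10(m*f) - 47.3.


m * f = 25.5 * 1000 = 25500
20*log10(25500) = 88.1308 dB
TL = 88.1308 - 47.3 = 40.831 dB


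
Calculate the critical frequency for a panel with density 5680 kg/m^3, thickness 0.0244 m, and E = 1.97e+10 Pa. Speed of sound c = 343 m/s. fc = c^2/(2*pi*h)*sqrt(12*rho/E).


12*rho/E = 12*5680/1.97e+10 = 3.4599e-06
sqrt(12*rho/E) = sqrt(3.4599e-06) = 0.00186008
c^2/(2*pi*h) = 343^2/(2*pi*0.0244) = 767394
fc = 767394 * 0.00186008 = 1427.4 Hz


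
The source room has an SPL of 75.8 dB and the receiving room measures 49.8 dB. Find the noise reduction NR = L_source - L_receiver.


NR = L_source - L_receiver (difference between source and receiving room levels)
NR = 75.8 - 49.8 = 26 dB


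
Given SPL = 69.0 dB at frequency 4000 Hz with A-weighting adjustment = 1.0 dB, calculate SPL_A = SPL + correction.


A-weighting table: 4000 Hz -> 1.0 dB correction
SPL_A = SPL + correction = 69.0 + (1.0) = 70 dBA


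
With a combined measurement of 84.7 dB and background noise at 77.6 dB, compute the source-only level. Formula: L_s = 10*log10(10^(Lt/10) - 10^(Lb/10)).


10^(84.7/10) = 2.95121e+08
10^(77.6/10) = 5.7544e+07
Difference = 2.95121e+08 - 5.7544e+07 = 2.37577e+08
L_source = 10*log10(2.37577e+08) = 83.758 dB


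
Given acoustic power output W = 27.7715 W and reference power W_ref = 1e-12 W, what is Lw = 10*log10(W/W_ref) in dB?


W / W_ref = 27.7715 / 1e-12 = 2.77715e+13
Lw = 10 * log10(2.77715e+13) = 134.44 dB


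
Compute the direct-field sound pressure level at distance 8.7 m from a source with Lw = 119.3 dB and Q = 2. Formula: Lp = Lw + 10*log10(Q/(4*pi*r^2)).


4*pi*r^2 = 4*pi*8.7^2 = 951.149 m^2
Q / (4*pi*r^2) = 2 / 951.149 = 0.00210272
Lp = 119.3 + 10*log10(0.00210272) = 92.528 dB


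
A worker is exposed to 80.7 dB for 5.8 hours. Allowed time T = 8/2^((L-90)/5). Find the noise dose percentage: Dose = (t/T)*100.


T_allowed = 8 / 2^((80.7 - 90)/5) = 29.0406 hr
Dose = 5.8 / 29.0406 * 100 = 19.972 %


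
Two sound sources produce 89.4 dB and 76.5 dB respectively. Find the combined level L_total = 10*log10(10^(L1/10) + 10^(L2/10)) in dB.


10^(89.4/10) = 8.70964e+08
10^(76.5/10) = 4.46684e+07
Sum = 8.70964e+08 + 4.46684e+07 = 9.15632e+08
L_total = 10*log10(9.15632e+08) = 89.617 dB


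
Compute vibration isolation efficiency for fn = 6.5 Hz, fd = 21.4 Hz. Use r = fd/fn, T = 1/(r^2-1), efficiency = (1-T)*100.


r = 21.4 / 6.5 = 3.29231
r^2 - 1 = 3.29231^2 - 1 = 9.83931
T = 1/9.83931 = 0.101633
Efficiency = (1 - 0.101633)*100 = 89.837 %


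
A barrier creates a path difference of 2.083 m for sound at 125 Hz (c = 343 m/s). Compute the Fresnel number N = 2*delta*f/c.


N = 2*delta*f/c = 2*delta/lambda, where lambda = c/f
lambda = 343 / 125 = 2.744 m
N = 2 * 2.083 / 2.744 = 1.5182


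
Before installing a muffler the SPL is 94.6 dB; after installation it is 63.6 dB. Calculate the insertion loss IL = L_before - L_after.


Insertion loss = SPL without muffler - SPL with muffler
IL = 94.6 - 63.6 = 31 dB


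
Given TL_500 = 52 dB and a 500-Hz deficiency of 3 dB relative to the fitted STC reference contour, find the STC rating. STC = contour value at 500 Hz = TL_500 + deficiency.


By ASTM E413, STC = value of the fitted reference contour at 500 Hz.
Contour value at 500 Hz = TL_500 + deficiency = 52 + 3 = 55
STC = 55


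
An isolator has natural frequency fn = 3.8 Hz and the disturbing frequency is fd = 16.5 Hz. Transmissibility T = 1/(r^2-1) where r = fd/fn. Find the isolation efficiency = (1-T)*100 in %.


r = 16.5 / 3.8 = 4.34211
r^2 - 1 = 4.34211^2 - 1 = 17.8539
T = 1/17.8539 = 0.0560102
Efficiency = (1 - 0.0560102)*100 = 94.399 %


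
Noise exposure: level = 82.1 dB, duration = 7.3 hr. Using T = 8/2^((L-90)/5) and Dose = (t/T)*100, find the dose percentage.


T_allowed = 8 / 2^((82.1 - 90)/5) = 23.9176 hr
Dose = 7.3 / 23.9176 * 100 = 30.521 %


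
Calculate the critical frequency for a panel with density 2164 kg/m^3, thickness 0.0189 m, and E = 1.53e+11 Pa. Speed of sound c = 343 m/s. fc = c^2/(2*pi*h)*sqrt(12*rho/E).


12*rho/E = 12*2164/1.53e+11 = 1.69725e-07
sqrt(12*rho/E) = sqrt(1.69725e-07) = 0.000411977
c^2/(2*pi*h) = 343^2/(2*pi*0.0189) = 990710
fc = 990710 * 0.000411977 = 408.15 Hz


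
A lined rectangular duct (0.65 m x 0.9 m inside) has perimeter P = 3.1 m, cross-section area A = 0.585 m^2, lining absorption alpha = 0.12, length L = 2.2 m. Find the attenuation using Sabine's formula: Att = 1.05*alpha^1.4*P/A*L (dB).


alpha^1.4 = 0.12^1.4 = 0.0513871
Attenuation rate = 1.05 * alpha^1.4 * P / A
= 1.05 * 0.0513871 * 3.1 / 0.585 = 0.285923 dB/m
Total Att = 0.285923 * 2.2 = 0.62903 dB


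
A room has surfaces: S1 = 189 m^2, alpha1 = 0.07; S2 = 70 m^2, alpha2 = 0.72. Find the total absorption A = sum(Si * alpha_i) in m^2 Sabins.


189 * 0.07 = 13.23
70 * 0.72 = 50.4
A_total = 13.23 + 50.4 = 63.63 m^2


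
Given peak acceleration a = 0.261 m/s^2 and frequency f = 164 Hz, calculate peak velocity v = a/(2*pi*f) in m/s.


omega = 2*pi*f = 2*pi*164 = 1030.44 rad/s
v = a / omega = 0.261 / 1030.44 = 0.00025329 m/s


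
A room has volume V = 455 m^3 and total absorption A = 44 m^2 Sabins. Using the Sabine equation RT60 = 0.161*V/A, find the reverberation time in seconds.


RT60 = 0.161 * 455 / 44 = 1.6649 s


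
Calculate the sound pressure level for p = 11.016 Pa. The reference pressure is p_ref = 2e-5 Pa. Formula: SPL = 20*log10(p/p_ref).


p / p_ref = 11.016 / 2e-5 = 550800
SPL = 20 * log10(550800) = 114.82 dB


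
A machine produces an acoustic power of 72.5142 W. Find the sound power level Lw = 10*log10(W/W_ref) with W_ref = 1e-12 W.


W / W_ref = 72.5142 / 1e-12 = 7.25142e+13
Lw = 10 * log10(7.25142e+13) = 138.6 dB


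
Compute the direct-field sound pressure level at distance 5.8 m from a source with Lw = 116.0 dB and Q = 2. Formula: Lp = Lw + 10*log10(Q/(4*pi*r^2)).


4*pi*r^2 = 4*pi*5.8^2 = 422.733 m^2
Q / (4*pi*r^2) = 2 / 422.733 = 0.00473112
Lp = 116.0 + 10*log10(0.00473112) = 92.75 dB


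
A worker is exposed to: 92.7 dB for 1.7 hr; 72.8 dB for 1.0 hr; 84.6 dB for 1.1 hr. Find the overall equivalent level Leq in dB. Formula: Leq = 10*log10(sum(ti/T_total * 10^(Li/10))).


T_total = 1.7 + 1.0 + 1.1 = 3.8 hr
(1.7/3.8) * 10^(92.7/10) = 8.33039e+08
(1.0/3.8) * 10^(72.8/10) = 5.01437e+06
(1.1/3.8) * 10^(84.6/10) = 8.34851e+07
Sum = 8.33039e+08 + 5.01437e+06 + 8.34851e+07 = 9.21538e+08
Leq = 10*log10(9.21538e+08) = 89.645 dB


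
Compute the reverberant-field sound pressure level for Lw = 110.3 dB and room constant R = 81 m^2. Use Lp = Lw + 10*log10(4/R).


4/R = 4/81 = 0.0493827
Lp = 110.3 + 10*log10(0.0493827) = 97.236 dB


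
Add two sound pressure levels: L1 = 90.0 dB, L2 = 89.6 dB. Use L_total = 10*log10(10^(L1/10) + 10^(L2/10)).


10^(90.0/10) = 1e+09
10^(89.6/10) = 9.12011e+08
Sum = 1e+09 + 9.12011e+08 = 1.91201e+09
L_total = 10*log10(1.91201e+09) = 92.815 dB


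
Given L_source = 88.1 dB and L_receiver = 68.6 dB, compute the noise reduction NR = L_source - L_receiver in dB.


NR = L_source - L_receiver (difference between source and receiving room levels)
NR = 88.1 - 68.6 = 19.5 dB


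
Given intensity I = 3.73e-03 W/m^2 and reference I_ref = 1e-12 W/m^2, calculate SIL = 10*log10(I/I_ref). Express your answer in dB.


I / I_ref = 3.73e-03 / 1e-12 = 3.73e+09
SIL = 10 * log10(3.73e+09) = 95.717 dB


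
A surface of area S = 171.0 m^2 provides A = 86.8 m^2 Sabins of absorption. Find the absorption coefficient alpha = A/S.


Absorption coefficient = absorbed power / incident power
alpha = A / S = 86.8 / 171.0 = 0.5076


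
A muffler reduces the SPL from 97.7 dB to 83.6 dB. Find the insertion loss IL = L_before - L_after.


Insertion loss = SPL without muffler - SPL with muffler
IL = 97.7 - 83.6 = 14.1 dB


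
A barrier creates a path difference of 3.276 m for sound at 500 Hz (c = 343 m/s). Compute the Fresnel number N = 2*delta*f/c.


N = 2*delta*f/c = 2*delta/lambda, where lambda = c/f
lambda = 343 / 500 = 0.686 m
N = 2 * 3.276 / 0.686 = 9.551


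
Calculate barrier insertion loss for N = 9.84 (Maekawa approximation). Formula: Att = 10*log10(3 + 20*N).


3 + 20*N = 3 + 20*9.84 = 199.8
Att = 10*log10(199.8) = 23.006 dB


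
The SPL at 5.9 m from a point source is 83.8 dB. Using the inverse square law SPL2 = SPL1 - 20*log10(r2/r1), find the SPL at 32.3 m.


r2/r1 = 32.3/5.9 = 5.47458
Correction = 20*log10(5.47458) = 14.767 dB
SPL2 = 83.8 - 14.767 = 69.033 dB


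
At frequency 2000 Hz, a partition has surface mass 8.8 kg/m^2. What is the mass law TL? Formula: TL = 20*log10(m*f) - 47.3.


m * f = 8.8 * 2000 = 17600
20*log10(17600) = 84.9103 dB
TL = 84.9103 - 47.3 = 37.61 dB


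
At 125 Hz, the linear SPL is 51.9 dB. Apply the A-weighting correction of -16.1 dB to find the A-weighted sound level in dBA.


A-weighting table: 125 Hz -> -16.1 dB correction
SPL_A = SPL + correction = 51.9 + (-16.1) = 35.8 dBA


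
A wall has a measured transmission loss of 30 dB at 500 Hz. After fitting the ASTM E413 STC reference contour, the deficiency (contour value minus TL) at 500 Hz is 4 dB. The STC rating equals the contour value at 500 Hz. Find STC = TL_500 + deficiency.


By ASTM E413, STC = value of the fitted reference contour at 500 Hz.
Contour value at 500 Hz = TL_500 + deficiency = 30 + 4 = 34
STC = 34


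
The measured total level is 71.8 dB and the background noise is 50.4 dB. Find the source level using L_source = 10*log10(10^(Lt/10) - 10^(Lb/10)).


10^(71.8/10) = 1.51356e+07
10^(50.4/10) = 109648
Difference = 1.51356e+07 - 109648 = 1.5026e+07
L_source = 10*log10(1.5026e+07) = 71.768 dB


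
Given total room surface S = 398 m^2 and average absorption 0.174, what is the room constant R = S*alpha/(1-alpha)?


R = 398 * 0.174 / (1 - 0.174) = 83.84 m^2


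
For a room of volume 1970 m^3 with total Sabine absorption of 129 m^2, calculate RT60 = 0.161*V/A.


RT60 = 0.161 * 1970 / 129 = 2.4587 s


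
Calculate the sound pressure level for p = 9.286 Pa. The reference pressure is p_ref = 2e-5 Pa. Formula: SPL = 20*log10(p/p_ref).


p / p_ref = 9.286 / 2e-5 = 464300
SPL = 20 * log10(464300) = 113.34 dB


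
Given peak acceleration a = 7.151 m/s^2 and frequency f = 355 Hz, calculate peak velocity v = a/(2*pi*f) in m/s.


omega = 2*pi*f = 2*pi*355 = 2230.53 rad/s
v = a / omega = 7.151 / 2230.53 = 0.003206 m/s


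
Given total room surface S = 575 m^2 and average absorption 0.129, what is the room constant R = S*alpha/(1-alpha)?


R = 575 * 0.129 / (1 - 0.129) = 85.161 m^2


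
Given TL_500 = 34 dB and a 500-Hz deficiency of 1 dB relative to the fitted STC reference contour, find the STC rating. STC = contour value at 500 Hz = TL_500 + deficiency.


By ASTM E413, STC = value of the fitted reference contour at 500 Hz.
Contour value at 500 Hz = TL_500 + deficiency = 34 + 1 = 35
STC = 35


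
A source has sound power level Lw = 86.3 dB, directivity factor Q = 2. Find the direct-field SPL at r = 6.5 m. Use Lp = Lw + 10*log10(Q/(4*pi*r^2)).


4*pi*r^2 = 4*pi*6.5^2 = 530.929 m^2
Q / (4*pi*r^2) = 2 / 530.929 = 0.00376698
Lp = 86.3 + 10*log10(0.00376698) = 62.06 dB


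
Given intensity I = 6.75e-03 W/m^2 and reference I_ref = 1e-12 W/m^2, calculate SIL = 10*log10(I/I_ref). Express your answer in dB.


I / I_ref = 6.75e-03 / 1e-12 = 6.75e+09
SIL = 10 * log10(6.75e+09) = 98.293 dB


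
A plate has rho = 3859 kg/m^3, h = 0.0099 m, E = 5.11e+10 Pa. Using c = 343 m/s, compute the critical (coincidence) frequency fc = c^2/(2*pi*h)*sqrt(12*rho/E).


12*rho/E = 12*3859/5.11e+10 = 9.06223e-07
sqrt(12*rho/E) = sqrt(9.06223e-07) = 0.000951957
c^2/(2*pi*h) = 343^2/(2*pi*0.0099) = 1.89136e+06
fc = 1.89136e+06 * 0.000951957 = 1800.5 Hz


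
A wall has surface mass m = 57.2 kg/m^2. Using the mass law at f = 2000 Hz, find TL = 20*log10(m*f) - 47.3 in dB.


m * f = 57.2 * 2000 = 114400
20*log10(114400) = 101.169 dB
TL = 101.169 - 47.3 = 53.869 dB


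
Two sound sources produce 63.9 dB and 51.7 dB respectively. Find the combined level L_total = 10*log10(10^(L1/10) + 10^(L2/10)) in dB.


10^(63.9/10) = 2.45471e+06
10^(51.7/10) = 147911
Sum = 2.45471e+06 + 147911 = 2.60262e+06
L_total = 10*log10(2.60262e+06) = 64.154 dB


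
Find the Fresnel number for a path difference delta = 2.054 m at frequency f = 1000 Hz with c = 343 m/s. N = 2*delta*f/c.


N = 2*delta*f/c = 2*delta/lambda, where lambda = c/f
lambda = 343 / 1000 = 0.343 m
N = 2 * 2.054 / 0.343 = 11.977


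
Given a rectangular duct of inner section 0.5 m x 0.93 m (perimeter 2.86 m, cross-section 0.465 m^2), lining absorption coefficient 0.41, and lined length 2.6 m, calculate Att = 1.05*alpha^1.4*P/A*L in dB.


alpha^1.4 = 0.41^1.4 = 0.28701
Attenuation rate = 1.05 * alpha^1.4 * P / A
= 1.05 * 0.28701 * 2.86 / 0.465 = 1.85353 dB/m
Total Att = 1.85353 * 2.6 = 4.8192 dB


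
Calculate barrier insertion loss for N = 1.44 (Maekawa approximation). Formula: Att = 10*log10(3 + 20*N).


3 + 20*N = 3 + 20*1.44 = 31.8
Att = 10*log10(31.8) = 15.024 dB


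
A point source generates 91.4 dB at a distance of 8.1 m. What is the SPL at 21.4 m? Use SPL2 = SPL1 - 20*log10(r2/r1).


r2/r1 = 21.4/8.1 = 2.64198
Correction = 20*log10(2.64198) = 8.43859 dB
SPL2 = 91.4 - 8.43859 = 82.961 dB
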